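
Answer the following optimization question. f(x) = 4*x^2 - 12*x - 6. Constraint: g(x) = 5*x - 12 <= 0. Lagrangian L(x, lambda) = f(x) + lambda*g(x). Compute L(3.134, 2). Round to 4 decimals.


Step 1: Evaluate f(x).
f(3.134) = 4*3.134^2 - 12*3.134 - 6 = -4.3202
Step 2: Evaluate g(x).
g(3.134) = 5*3.134 - 12 = 3.67
Step 3: Compute Lagrangian.
L = -4.3202 + 2*3.67 = 3.0198


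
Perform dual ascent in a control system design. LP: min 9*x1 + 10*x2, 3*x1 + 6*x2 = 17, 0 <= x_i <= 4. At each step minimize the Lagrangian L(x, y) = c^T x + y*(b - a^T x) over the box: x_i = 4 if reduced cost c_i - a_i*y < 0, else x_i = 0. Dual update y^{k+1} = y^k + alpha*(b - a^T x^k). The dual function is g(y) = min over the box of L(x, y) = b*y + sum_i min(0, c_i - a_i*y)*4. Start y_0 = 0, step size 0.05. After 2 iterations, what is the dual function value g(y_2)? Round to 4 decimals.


Dual ascent for LP: min 9*x1 + 10*x2, 3*x1 + 6*x2 = 17, 0 <= x_i <= 4
Step 1: y^k = 0.0, reduced costs: (9.0, 10.0)
  x^k = (0.0, 0.0), subgradient = b - a^T x = 17.0
  y^{k+1} = 0.0 + 0.05*17.0 = 0.85
Step 2: y^k = 0.85, reduced costs: (6.45, 4.9)
  x^k = (0.0, 0.0), subgradient = b - a^T x = 17.0
  y^{k+1} = 0.85 + 0.05*17.0 = 1.7
Dual objective at y_2 = 1.7: reduced costs (3.9, -0.2), box minimizer x = (0.0, 4.0)
g(y_2) = b*y + (c1 - a1*y)*x1 + (c2 - a2*y)*x2 = 17*1.7 + 3.9*0.0 + (-0.2)*4.0 = 28.9 + 0.0 - 0.8 = 28.1


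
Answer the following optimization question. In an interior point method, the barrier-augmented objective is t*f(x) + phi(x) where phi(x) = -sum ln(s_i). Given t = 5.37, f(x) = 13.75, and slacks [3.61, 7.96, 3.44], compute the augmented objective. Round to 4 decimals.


Step 1: Compute log-barrier.
ln values: [1.2837, 2.0744, 1.2355]
phi = -(1.2837 + 2.0744 + 1.2355) = -4.5936
Step 2: Compute augmented objective.
t*f(x) = 5.37*13.75 = 73.8375
Total = 73.8375 - 4.5936 = 69.2439


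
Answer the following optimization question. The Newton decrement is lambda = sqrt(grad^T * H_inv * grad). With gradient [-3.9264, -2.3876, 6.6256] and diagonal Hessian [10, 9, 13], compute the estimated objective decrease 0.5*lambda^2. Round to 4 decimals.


Step 1: H is diagonal, so H^(-1) * g = [-0.3926, -0.2653, 0.5097].
Step 2: g^T H^(-1) g = sum_i g_i^2 / H_ii
  = (-3.9264)^2/10 + (-2.3876)^2/9 + (6.6256)^2/13
  = 1.5417 + 0.6334 + 3.3768 = 5.5519
Step 3: Objective decrease = 0.5 * g^T H^(-1) g = 2.7759


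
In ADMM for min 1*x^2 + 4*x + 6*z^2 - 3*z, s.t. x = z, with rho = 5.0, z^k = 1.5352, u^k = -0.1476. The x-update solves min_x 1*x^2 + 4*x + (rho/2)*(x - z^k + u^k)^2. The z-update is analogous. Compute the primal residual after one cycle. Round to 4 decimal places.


ADMM iteration with rho = 5.0, z^k = 1.5352, u^k = -0.1476
Step 1: x-update.
Minimize 1*x^2 + 4*x + (5.0/2)*(x - 1.5352 - 0.1476)^2
FOC: (2*1 + 5.0)*x = -4 + 5.0*(1.5352 + 0.1476)
x^{k+1} = 0.6306
Step 2: z-update.
Minimize 6*z^2 - 3*z + (5.0/2)*(0.6306 - z - 0.1476)^2
FOC: (2*6 + 5.0)*z = 3 + 5.0*(0.6306 - 0.1476)
z^{k+1} = 0.3185
Step 3: u-update.
u^{k+1} = -0.1476 + 0.6306 - 0.3185 = 0.1645
Step 4: Primal residual = |0.6306 - 0.3185| = 0.3121


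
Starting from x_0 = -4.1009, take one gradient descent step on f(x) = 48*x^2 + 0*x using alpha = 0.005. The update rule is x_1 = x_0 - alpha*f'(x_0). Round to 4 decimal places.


We compute the gradient at x_0 and apply the update.
f'(x) = 96*x + 0
f'(-4.1009) = 96*-4.1009 + 0 = -393.6864
x_1 = -4.1009 - 0.005*-393.6864 = -2.1325


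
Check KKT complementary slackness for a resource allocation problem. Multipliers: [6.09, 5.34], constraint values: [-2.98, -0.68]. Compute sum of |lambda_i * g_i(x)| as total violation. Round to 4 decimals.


KKT complementary slackness check:
lambda_1 * g_1 = 6.09 * -2.98 = -18.1482
lambda_2 * g_2 = 5.34 * -0.68 = -3.6312
Total violation = 18.1482 + 3.6312 = 21.7794


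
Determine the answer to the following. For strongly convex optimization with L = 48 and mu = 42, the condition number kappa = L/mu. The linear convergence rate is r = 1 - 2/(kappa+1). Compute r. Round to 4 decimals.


Step 1: Compute the condition number.
kappa = L/mu = 48/42 = 1.1429
Step 2: Compute the convergence rate.
r = 1 - 2/(kappa + 1) = 1 - 2*mu/(L + mu) = (L - mu)/(L + mu) = 6/90 = 0.0667


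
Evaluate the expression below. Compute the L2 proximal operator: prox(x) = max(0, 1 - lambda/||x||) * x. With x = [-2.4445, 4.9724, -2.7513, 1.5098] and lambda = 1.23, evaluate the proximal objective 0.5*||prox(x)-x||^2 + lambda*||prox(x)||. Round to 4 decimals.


Step 1: Compute ||x||.
||x|| = 6.3678
Step 2: Compute scaling factor.
scale = max(0, 1 - 1.23/6.3678) = 0.8068
Step 3: prox(x) = [-1.9723, 4.0119, -2.2199, 1.2182]
||prox(x)|| = 5.1378
Step 4: Proximal objective.
0.5*||prox-x||^2 = 0.7565
lambda*||prox|| = 6.3195
Total = 7.076


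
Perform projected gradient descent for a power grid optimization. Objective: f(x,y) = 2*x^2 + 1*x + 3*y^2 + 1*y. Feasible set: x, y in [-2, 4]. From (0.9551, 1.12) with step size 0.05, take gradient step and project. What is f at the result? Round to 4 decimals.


Step 1: Compute gradient at (0.9551, 1.12).
grad_x = 2*2*0.9551 + 1 = 4.8204
grad_y = 2*3*1.12 + 1 = 7.72
Step 2: Gradient step.
x_raw = 0.9551 - 0.05*4.8204 = 0.7141
y_raw = 1.12 - 0.05*7.72 = 0.734
Step 3: Project onto [-2, 4].
x_proj = clip(0.7141) = 0.7141
y_proj = clip(0.734) = 0.734
Step 4: Evaluate f.
f(0.7141, 0.734) = 4.0842


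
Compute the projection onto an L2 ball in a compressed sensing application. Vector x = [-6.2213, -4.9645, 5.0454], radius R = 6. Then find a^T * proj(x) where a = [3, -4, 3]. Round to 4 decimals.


Step 1: Compute ||x|| (intermediates to 6 decimals).
||x|| = sqrt((-6.2213)^2 + (-4.9645)^2 + 5.0454^2) = 9.423741
Step 2: Project.
Since ||x|| > R, scale = R/||x|| = 6/9.423741 = 0.63669, proj(x) = scale * x
proj(x) = [-3.961039, -3.160848, 3.212356]
Step 3: Dot product.
a^T * proj(x) = 3*(-3.961039) - 4*(-3.160848) + 3*3.212356 = 10.3973


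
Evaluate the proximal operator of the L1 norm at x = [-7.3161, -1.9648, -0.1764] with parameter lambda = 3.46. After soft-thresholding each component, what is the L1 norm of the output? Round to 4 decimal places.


Soft-thresholding with lambda = 3.46:
prox(-7.3161) = sign(-7.3161)*max(|-7.3161| - 3.46, 0) = -3.8561
prox(-1.9648) = sign(-1.9648)*max(|-1.9648| - 3.46, 0) = 0.0
prox(-0.1764) = sign(-0.1764)*max(|-0.1764| - 3.46, 0) = 0.0
prox(x) = [-3.8561, 0.0, 0.0]
||prox(x)||_1 = 3.8561 + 0.0 + 0.0 = 3.8561


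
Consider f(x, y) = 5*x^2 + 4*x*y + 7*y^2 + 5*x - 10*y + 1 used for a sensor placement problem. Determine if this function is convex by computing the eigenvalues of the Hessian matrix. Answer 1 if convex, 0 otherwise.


The Hessian of f(x,y) = 5*x^2 + 4*x*y + 7*y^2 + 5*x - 10*y + 1 is:
H = [[10, 4], [4, 14]]
Trace = 10 + 14 = 24
Determinant = 10*14 - (4)^2 = 124
Discriminant = (24)^2 - 4*124 = 80.0
Eigenvalues: lambda_1 = 7.5279, lambda_2 = 16.4721
The function is convex.

1


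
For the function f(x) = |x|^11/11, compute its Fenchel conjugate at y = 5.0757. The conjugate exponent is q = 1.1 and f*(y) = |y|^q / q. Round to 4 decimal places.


The conjugate exponent q satisfies 1/p + 1/q = 1.
p = 11, so q = 11/(11 - 1) = 1.1
|y|^q = 5.0757^1.1 = 5.971
f*(5.0757) = 5.971 / 1.1 = 5.4282


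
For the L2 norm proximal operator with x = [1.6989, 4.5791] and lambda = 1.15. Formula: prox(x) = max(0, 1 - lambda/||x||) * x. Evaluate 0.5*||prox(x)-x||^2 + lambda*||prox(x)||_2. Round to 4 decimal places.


Step 1: Compute ||x||.
||x|| = 4.8841
Step 2: Compute scaling factor.
scale = max(0, 1 - 1.15/4.8841) = 0.7645
Step 3: prox(x) = [1.2989, 3.5009]
||prox(x)|| = 3.7341
Step 4: Proximal objective.
0.5*||prox-x||^2 = 0.6613
lambda*||prox|| = 4.2942
Total = 4.9555


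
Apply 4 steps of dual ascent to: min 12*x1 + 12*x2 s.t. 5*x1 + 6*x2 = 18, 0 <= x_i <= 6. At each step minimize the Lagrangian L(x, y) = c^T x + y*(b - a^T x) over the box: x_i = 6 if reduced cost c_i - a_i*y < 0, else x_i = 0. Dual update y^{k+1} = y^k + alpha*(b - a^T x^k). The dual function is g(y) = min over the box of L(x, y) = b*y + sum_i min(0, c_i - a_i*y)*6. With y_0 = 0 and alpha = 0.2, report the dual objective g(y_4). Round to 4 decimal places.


Dual ascent for LP: min 12*x1 + 12*x2, 5*x1 + 6*x2 = 18, 0 <= x_i <= 6
Step 1: y^k = 0.0, reduced costs: (12.0, 12.0)
  x^k = (0.0, 0.0), subgradient = b - a^T x = 18.0
  y^{k+1} = 0.0 + 0.2*18.0 = 3.6
Step 2: y^k = 3.6, reduced costs: (-6.0, -9.6)
  x^k = (6.0, 6.0), subgradient = b - a^T x = -48.0
  y^{k+1} = 3.6 + 0.2*-48.0 = -6.0
Step 3: y^k = -6.0, reduced costs: (42.0, 48.0)
  x^k = (0.0, 0.0), subgradient = b - a^T x = 18.0
  y^{k+1} = -6.0 + 0.2*18.0 = -2.4
Step 4: y^k = -2.4, reduced costs: (24.0, 26.4)
  x^k = (0.0, 0.0), subgradient = b - a^T x = 18.0
  y^{k+1} = -2.4 + 0.2*18.0 = 1.2
Dual objective at y_4 = 1.2: reduced costs (6.0, 4.8), box minimizer x = (0.0, 0.0)
g(y_4) = b*y + (c1 - a1*y)*x1 + (c2 - a2*y)*x2 = 18*1.2 + 6.0*0.0 + 4.8*0.0 = 21.6 + 0.0 + 0.0 = 21.6


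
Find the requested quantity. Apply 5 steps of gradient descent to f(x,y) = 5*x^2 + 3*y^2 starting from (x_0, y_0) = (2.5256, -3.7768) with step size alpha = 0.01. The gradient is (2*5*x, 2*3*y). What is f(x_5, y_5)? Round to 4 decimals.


Gradient descent on f(x,y) = 5*x^2 + 3*y^2.
Starting point: (2.5256, -3.7768), alpha = 0.01
Step 1: grad_x = 2*5*2.5256 = 25.256, grad_y = 2*3*-3.7768 = -22.6608
  x_1 = 2.5256 - 0.01*25.256 = 2.273
  y_1 = -3.7768 - 0.01*-22.6608 = -3.5502
Step 2: grad_x = 2*5*2.273 = 22.7304, grad_y = 2*3*-3.5502 = -21.3012
  x_2 = 2.273 - 0.01*22.7304 = 2.0457
  y_2 = -3.5502 - 0.01*-21.3012 = -3.3372
Step 3: grad_x = 2*5*2.0457 = 20.4574, grad_y = 2*3*-3.3372 = -20.0231
  x_3 = 2.0457 - 0.01*20.4574 = 1.8412
  y_3 = -3.3372 - 0.01*-20.0231 = -3.1369
Step 4: grad_x = 2*5*1.8412 = 18.4116, grad_y = 2*3*-3.1369 = -18.8217
  x_4 = 1.8412 - 0.01*18.4116 = 1.657
  y_4 = -3.1369 - 0.01*-18.8217 = -2.9487
Step 5: grad_x = 2*5*1.657 = 16.5705, grad_y = 2*3*-2.9487 = -17.6924
  x_5 = 1.657 - 0.01*16.5705 = 1.4913
  y_5 = -2.9487 - 0.01*-17.6924 = -2.7718
f(1.4913, -2.7718) = 5*1.4913^2 + 3*(-2.7718)^2 = 34.1693


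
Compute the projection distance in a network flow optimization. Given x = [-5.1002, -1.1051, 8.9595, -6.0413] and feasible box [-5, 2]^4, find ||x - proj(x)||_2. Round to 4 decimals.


Project each component onto [-5, 2].
clip(-5.1002) = -5.0, clip(-1.1051) = -1.1051, clip(8.9595) = 2.0, clip(-6.0413) = -5.0
Projection = [-5.0, -1.1051, 2.0, -5.0]
Squared diffs: [0.01, 0.0, 48.4346, 1.0843]
Distance = sqrt(49.5289) = 7.0377


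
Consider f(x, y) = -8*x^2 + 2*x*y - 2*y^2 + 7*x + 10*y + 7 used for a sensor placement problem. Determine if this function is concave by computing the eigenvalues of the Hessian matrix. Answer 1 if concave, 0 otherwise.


The Hessian of f(x,y) = -8*x^2 + 2*x*y - 2*y^2 + 7*x + 10*y + 7 is:
H = [[-16, 2], [2, -4]]
Trace = -16 - 4 = -20
Determinant = -16*-4 - (2)^2 = 60
Discriminant = (-20)^2 - 4*60 = 160.0
Eigenvalues: lambda_1 = -16.3246, lambda_2 = -3.6754
The function is concave.

1


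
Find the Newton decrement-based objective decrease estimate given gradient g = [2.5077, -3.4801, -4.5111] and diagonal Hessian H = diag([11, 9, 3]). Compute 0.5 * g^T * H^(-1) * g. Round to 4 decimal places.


Step 1: H is diagonal, so H^(-1) * g = [0.228, -0.3867, -1.5037].
Step 2: g^T H^(-1) g = sum_i g_i^2 / H_ii
  = (2.5077)^2/11 + (-3.4801)^2/9 + (-4.5111)^2/3
  = 0.5717 + 1.3457 + 6.7833 = 8.7007
Step 3: Objective decrease = 0.5 * g^T H^(-1) g = 4.3504


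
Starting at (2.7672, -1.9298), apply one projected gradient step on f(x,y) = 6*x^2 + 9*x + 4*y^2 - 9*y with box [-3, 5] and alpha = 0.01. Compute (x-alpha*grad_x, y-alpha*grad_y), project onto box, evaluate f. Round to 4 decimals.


Step 1: Compute gradient at (2.7672, -1.9298).
grad_x = 2*6*2.7672 + 9 = 42.2064
grad_y = 2*4*-1.9298 - 9 = -24.4384
Step 2: Gradient step.
x_raw = 2.7672 - 0.01*42.2064 = 2.3451
y_raw = -1.9298 - 0.01*-24.4384 = -1.6854
Step 3: Project onto [-3, 5].
x_proj = clip(2.3451) = 2.3451
y_proj = clip(-1.6854) = -1.6854
Step 4: Evaluate f.
f(2.3451, -1.6854) = 80.6355


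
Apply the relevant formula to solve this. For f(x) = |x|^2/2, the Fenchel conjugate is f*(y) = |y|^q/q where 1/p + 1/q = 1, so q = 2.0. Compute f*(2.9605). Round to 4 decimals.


The conjugate exponent q satisfies 1/p + 1/q = 1.
p = 2, so q = 2/(2 - 1) = 2.0
|y|^q = 2.9605^2.0 = 8.7646
f*(2.9605) = 8.7646 / 2.0 = 4.3823


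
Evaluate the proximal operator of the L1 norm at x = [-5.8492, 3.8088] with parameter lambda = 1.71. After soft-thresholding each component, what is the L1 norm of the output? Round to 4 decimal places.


Soft-thresholding with lambda = 1.71:
prox(-5.8492) = sign(-5.8492)*max(|-5.8492| - 1.71, 0) = -4.1392
prox(3.8088) = sign(3.8088)*max(|3.8088| - 1.71, 0) = 2.0988
prox(x) = [-4.1392, 2.0988]
||prox(x)||_1 = 4.1392 + 2.0988 = 6.238


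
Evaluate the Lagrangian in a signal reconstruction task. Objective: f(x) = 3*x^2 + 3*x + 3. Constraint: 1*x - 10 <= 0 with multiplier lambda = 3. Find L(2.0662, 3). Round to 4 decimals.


Step 1: Evaluate f(x).
f(2.0662) = 3*2.0662^2 + 3*2.0662 + 3 = 22.0061
Step 2: Evaluate g(x).
g(2.0662) = 1*2.0662 - 10 = -7.9338
Step 3: Compute Lagrangian.
L = 22.0061 + 3*-7.9338 = -1.7953


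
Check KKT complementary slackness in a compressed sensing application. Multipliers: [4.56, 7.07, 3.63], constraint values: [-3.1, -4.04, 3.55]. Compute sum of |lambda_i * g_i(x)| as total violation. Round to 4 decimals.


KKT complementary slackness check:
lambda_1 * g_1 = 4.56 * -3.1 = -14.136
lambda_2 * g_2 = 7.07 * -4.04 = -28.5628
lambda_3 * g_3 = 3.63 * 3.55 = 12.8865
Total violation = 14.136 + 28.5628 + 12.8865 = 55.5853


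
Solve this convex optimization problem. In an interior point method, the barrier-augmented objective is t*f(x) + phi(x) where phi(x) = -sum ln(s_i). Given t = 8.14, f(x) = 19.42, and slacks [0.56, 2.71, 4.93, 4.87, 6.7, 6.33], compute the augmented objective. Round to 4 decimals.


Step 1: Compute log-barrier.
ln values: [-0.5798, 0.9969, 1.5953, 1.5831, 1.9021, 1.8453]
phi = -(-0.5798 + 0.9969 + 1.5953 + 1.5831 + 1.9021 + 1.8453) = -7.343
Step 2: Compute augmented objective.
t*f(x) = 8.14*19.42 = 158.0788
Total = 158.0788 - 7.343 = 150.7358


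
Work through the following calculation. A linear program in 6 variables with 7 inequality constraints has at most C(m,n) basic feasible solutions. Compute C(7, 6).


Each vertex corresponds to some choice of n active constraints out of m, so the number of vertices is at most C(m, n) = m! / (n!(m-n)!).
m = 7, n = 6
Numerator: 7 * 6 * 5 * 4 * 3 * 2
Denominator: 6! = 720
C(7, 6) = 7


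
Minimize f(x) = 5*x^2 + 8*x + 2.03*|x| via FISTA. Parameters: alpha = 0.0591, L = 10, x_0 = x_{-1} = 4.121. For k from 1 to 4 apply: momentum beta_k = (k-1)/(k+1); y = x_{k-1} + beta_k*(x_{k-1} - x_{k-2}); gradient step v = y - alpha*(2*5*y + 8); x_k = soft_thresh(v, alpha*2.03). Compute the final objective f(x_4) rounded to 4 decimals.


FISTA on f(x) = 5*x^2 + 8*x + 2.03*|x|
L = 10, alpha = 0.0591
Iteration 1: beta = 0.0, y = 4.121 + 0.0*(4.121 - 4.121) = 4.121
  grad(y) = 49.21, v = y - alpha*grad = 1.2127
  prox(v) = soft_thresh(1.2127, 0.12) = 1.0927
Iteration 2: beta = 0.3333, y = 1.0927 + 0.3333*(1.0927 - 4.121) = 0.0833
  grad(y) = 8.8329, v = y - alpha*grad = -0.4387
  prox(v) = soft_thresh(-0.4387, 0.12) = -0.3188
Iteration 3: beta = 0.5, y = -0.3188 + 0.5*(-0.3188 - 1.0927) = -1.0245
  grad(y) = -2.245, v = y - alpha*grad = -0.8918
  prox(v) = soft_thresh(-0.8918, 0.12) = -0.7718
Iteration 4: beta = 0.6, y = -0.7718 + 0.6*(-0.7718 + 0.3188) = -1.0437
  grad(y) = -2.437, v = y - alpha*grad = -0.8997
  prox(v) = soft_thresh(-0.8997, 0.12) = -0.7797
f(x_4) = 5*(-0.7797)^2 + 8*(-0.7797) + 2.03*|-0.7797| = -1.6151


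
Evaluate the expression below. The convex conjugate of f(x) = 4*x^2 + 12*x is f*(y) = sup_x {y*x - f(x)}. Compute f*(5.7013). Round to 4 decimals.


f*(y) = sup_x {y*x - a*x^2 - b*x} = sup_x {(y-b)*x - a*x^2}
FOC: (y - b) - 2a*x = 0 => x* = (y - b)/(2a)
x* = (5.7013 - 12)/(2*4) = -0.7873
f*(5.7013) = (y-b)^2/(4a) = (5.7013 - 12)^2/(4*4)
= 39.6736/16 = 2.4796


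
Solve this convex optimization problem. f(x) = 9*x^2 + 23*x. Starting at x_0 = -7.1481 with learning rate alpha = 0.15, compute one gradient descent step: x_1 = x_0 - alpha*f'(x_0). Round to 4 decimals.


We compute the gradient at x_0 and apply the update.
f'(x) = 18*x + 23
f'(-7.1481) = 18*-7.1481 + 23 = -105.6658
x_1 = -7.1481 - 0.15*-105.6658 = 8.7018


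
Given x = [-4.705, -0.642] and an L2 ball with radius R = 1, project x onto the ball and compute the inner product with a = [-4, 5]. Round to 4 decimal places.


Step 1: Compute ||x|| (intermediates to 6 decimals).
||x|| = sqrt((-4.705)^2 + (-0.642)^2) = 4.748599
Step 2: Project.
Since ||x|| > R, scale = R/||x|| = 1/4.748599 = 0.210588, proj(x) = scale * x
proj(x) = [-0.990817, -0.135197]
Step 3: Dot product.
a^T * proj(x) = -4*(-0.990817) + 5*(-0.135197) = 3.2873


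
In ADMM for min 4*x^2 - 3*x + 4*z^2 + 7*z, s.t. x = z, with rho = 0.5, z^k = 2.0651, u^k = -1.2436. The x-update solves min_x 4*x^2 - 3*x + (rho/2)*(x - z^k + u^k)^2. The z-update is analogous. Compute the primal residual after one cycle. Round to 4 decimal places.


ADMM iteration with rho = 0.5, z^k = 2.0651, u^k = -1.2436
Step 1: x-update.
Minimize 4*x^2 - 3*x + (0.5/2)*(x - 2.0651 - 1.2436)^2
FOC: (2*4 + 0.5)*x = 3 + 0.5*(2.0651 + 1.2436)
x^{k+1} = 0.5476
Step 2: z-update.
Minimize 4*z^2 + 7*z + (0.5/2)*(0.5476 - z - 1.2436)^2
FOC: (2*4 + 0.5)*z = -7 + 0.5*(0.5476 - 1.2436)
z^{k+1} = -0.8645
Step 3: u-update.
u^{k+1} = -1.2436 + 0.5476 + 0.8645 = 0.1684
Step 4: Primal residual = |0.5476 + 0.8645| = 1.412


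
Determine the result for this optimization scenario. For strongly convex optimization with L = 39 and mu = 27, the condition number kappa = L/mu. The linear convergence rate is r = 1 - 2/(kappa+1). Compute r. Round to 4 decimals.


Step 1: Compute the condition number.
kappa = L/mu = 39/27 = 1.4444
Step 2: Compute the convergence rate.
r = 1 - 2/(kappa + 1) = 1 - 2*mu/(L + mu) = (L - mu)/(L + mu) = 12/66 = 0.1818


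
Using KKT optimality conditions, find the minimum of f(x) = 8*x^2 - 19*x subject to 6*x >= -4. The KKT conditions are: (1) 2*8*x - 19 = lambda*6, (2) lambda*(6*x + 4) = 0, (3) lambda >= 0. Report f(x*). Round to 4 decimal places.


Step 1: Try lambda = 0 (constraint inactive).
Stationarity: 2*8*x - 19 = 0
x* = 19/(2*8) = 1.1875
Check constraint: 6*1.1875 = 7.125 >= -4 -- satisfied.
Step 2: Compute optimal value.
f(x*) = 8*1.1875^2 - 19*1.1875 = -11.2813


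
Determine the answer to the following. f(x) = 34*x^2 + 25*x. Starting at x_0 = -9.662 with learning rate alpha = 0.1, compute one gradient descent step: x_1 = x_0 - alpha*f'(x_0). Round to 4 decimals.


We compute the gradient at x_0 and apply the update.
f'(x) = 68*x + 25
f'(-9.662) = 68*-9.662 + 25 = -632.016
x_1 = -9.662 - 0.1*-632.016 = 53.5396


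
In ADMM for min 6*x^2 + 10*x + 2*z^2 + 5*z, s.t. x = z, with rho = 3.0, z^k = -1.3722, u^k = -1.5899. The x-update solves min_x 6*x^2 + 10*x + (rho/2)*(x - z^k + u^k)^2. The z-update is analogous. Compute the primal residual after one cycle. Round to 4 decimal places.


ADMM iteration with rho = 3.0, z^k = -1.3722, u^k = -1.5899
Step 1: x-update.
Minimize 6*x^2 + 10*x + (3.0/2)*(x + 1.3722 - 1.5899)^2
FOC: (2*6 + 3.0)*x = -10 + 3.0*(-1.3722 + 1.5899)
x^{k+1} = -0.6231
Step 2: z-update.
Minimize 2*z^2 + 5*z + (3.0/2)*(-0.6231 - z - 1.5899)^2
FOC: (2*2 + 3.0)*z = -5 + 3.0*(-0.6231 - 1.5899)
z^{k+1} = -1.6627
Step 3: u-update.
u^{k+1} = -1.5899 - 0.6231 + 1.6627 = -0.5503
Step 4: Primal residual = |-0.6231 + 1.6627| = 1.0396


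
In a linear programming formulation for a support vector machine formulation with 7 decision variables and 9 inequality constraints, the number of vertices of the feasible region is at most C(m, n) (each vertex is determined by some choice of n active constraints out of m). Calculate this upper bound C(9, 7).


Each vertex corresponds to some choice of n active constraints out of m, so the number of vertices is at most C(m, n) = m! / (n!(m-n)!).
m = 9, n = 7
Numerator: 9 * 8 * 7 * 6 * 5 * 4 * 3
Denominator: 7! = 5040
C(9, 7) = 36


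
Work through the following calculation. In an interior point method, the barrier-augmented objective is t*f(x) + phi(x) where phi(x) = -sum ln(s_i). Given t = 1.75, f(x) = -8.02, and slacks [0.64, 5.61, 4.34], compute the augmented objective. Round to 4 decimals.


Step 1: Compute log-barrier.
ln values: [-0.4463, 1.7246, 1.4679]
phi = -(-0.4463 + 1.7246 + 1.4679) = -2.7461
Step 2: Compute augmented objective.
t*f(x) = 1.75*-8.02 = -14.035
Total = -14.035 - 2.7461 = -16.7811


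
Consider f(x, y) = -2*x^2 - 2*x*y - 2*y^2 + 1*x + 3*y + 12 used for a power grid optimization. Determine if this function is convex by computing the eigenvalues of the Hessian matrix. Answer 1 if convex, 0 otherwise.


The Hessian of f(x,y) = -2*x^2 - 2*x*y - 2*y^2 + 1*x + 3*y + 12 is:
H = [[-4, -2], [-2, -4]]
Trace = -4 - 4 = -8
Determinant = -4*-4 - (-2)^2 = 12
Discriminant = (-8)^2 - 4*12 = 16.0
Eigenvalues: lambda_1 = -6.0, lambda_2 = -2.0
The function is not convex.

0


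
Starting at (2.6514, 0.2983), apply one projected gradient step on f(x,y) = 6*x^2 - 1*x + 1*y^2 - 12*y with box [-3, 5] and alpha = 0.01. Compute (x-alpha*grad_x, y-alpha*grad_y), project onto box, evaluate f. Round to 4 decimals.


Step 1: Compute gradient at (2.6514, 0.2983).
grad_x = 2*6*2.6514 - 1 = 30.8168
grad_y = 2*1*0.2983 - 12 = -11.4034
Step 2: Gradient step.
x_raw = 2.6514 - 0.01*30.8168 = 2.3432
y_raw = 0.2983 - 0.01*-11.4034 = 0.4123
Step 3: Project onto [-3, 5].
x_proj = clip(2.3432) = 2.3432
y_proj = clip(0.4123) = 0.4123
Step 4: Evaluate f.
f(2.3432, 0.4123) = 25.8232


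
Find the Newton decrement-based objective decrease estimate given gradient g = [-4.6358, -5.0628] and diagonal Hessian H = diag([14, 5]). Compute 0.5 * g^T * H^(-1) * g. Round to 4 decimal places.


Step 1: H is diagonal, so H^(-1) * g = [-0.3311, -1.0126].
Step 2: g^T H^(-1) g = sum_i g_i^2 / H_ii
  = (-4.6358)^2/14 + (-5.0628)^2/5
  = 1.535 + 5.1264 = 6.6614
Step 3: Objective decrease = 0.5 * g^T H^(-1) g = 3.3307


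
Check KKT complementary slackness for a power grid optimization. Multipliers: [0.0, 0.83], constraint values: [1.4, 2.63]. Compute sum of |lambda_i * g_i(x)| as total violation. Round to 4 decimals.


KKT complementary slackness check:
lambda_1 * g_1 = 0.0 * 1.4 = 0.0
lambda_2 * g_2 = 0.83 * 2.63 = 2.1829
Total violation = 0.0 + 2.1829 = 2.1829


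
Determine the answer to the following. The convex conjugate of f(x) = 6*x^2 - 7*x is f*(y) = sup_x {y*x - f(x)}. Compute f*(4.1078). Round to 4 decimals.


f*(y) = sup_x {y*x - a*x^2 - b*x} = sup_x {(y-b)*x - a*x^2}
FOC: (y - b) - 2a*x = 0 => x* = (y - b)/(2a)
x* = (4.1078 + 7)/(2*6) = 0.9257
f*(4.1078) = (y-b)^2/(4a) = (4.1078 + 7)^2/(4*6)
= 123.3832/24 = 5.141


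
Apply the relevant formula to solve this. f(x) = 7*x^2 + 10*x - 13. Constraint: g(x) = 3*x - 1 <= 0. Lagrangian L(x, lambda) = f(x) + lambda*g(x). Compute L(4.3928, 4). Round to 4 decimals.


Step 1: Evaluate f(x).
f(4.3928) = 7*4.3928^2 + 10*4.3928 - 13 = 166.0048
Step 2: Evaluate g(x).
g(4.3928) = 3*4.3928 - 1 = 12.1784
Step 3: Compute Lagrangian.
L = 166.0048 + 4*12.1784 = 214.7184


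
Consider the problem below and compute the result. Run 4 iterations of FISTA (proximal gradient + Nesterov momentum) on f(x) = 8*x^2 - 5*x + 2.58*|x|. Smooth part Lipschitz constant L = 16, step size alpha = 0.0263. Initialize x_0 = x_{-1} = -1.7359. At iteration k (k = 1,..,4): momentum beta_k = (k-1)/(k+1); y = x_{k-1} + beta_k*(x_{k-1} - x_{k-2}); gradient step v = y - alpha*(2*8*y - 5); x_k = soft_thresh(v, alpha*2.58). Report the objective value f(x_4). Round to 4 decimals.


FISTA on f(x) = 8*x^2 - 5*x + 2.58*|x|
L = 16, alpha = 0.0263
Iteration 1: beta = 0.0, y = -1.7359 + 0.0*(-1.7359 + 1.7359) = -1.7359
  grad(y) = -32.7744, v = y - alpha*grad = -0.8739
  prox(v) = soft_thresh(-0.8739, 0.0679) = -0.8061
Iteration 2: beta = 0.3333, y = -0.8061 + 0.3333*(-0.8061 + 1.7359) = -0.4961
  grad(y) = -12.9382, v = y - alpha*grad = -0.1559
  prox(v) = soft_thresh(-0.1559, 0.0679) = -0.088
Iteration 3: beta = 0.5, y = -0.088 + 0.5*(-0.088 + 0.8061) = 0.271
  grad(y) = -0.6636, v = y - alpha*grad = 0.2885
  prox(v) = soft_thresh(0.2885, 0.0679) = 0.2206
Iteration 4: beta = 0.6, y = 0.2206 + 0.6*(0.2206 + 0.088) = 0.4058
  grad(y) = 1.4929, v = y - alpha*grad = 0.3665
  prox(v) = soft_thresh(0.3665, 0.0679) = 0.2987
f(x_4) = 8*0.2987^2 - 5*0.2987 + 2.58*|0.2987| = -0.0091


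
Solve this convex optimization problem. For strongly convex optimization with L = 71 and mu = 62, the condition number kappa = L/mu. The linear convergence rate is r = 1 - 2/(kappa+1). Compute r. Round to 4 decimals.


Step 1: Compute the condition number.
kappa = L/mu = 71/62 = 1.1452
Step 2: Compute the convergence rate.
r = 1 - 2/(kappa + 1) = 1 - 2*mu/(L + mu) = (L - mu)/(L + mu) = 9/133 = 0.0677


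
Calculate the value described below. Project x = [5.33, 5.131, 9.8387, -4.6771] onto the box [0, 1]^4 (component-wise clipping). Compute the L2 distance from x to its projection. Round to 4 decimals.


Project each component onto [0, 1].
clip(5.33) = 1.0, clip(5.131) = 1.0, clip(9.8387) = 1.0, clip(-4.6771) = 0.0
Projection = [1.0, 1.0, 1.0, 0.0]
Squared diffs: [18.7489, 17.0652, 78.1226, 21.8753]
Distance = sqrt(135.812) = 11.6538


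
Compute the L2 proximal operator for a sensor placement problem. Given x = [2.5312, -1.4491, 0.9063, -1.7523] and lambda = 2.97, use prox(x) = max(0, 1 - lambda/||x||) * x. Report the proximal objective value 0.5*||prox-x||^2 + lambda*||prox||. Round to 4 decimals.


Step 1: Compute ||x||.
||x|| = 3.5212
Step 2: Compute scaling factor.
scale = max(0, 1 - 2.97/3.5212) = 0.1565
Step 3: prox(x) = [0.3962, -0.2268, 0.1419, -0.2743]
||prox(x)|| = 0.5512
Step 4: Proximal objective.
0.5*||prox-x||^2 = 4.4105
lambda*||prox|| = 1.6371
Total = 6.0475


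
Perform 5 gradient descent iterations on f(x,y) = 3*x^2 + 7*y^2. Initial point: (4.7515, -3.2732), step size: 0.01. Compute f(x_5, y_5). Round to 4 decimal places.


Gradient descent on f(x,y) = 3*x^2 + 7*y^2.
Starting point: (4.7515, -3.2732), alpha = 0.01
Step 1: grad_x = 2*3*4.7515 = 28.509, grad_y = 2*7*-3.2732 = -45.8248
  x_1 = 4.7515 - 0.01*28.509 = 4.4664
  y_1 = -3.2732 - 0.01*-45.8248 = -2.815
Step 2: grad_x = 2*3*4.4664 = 26.7985, grad_y = 2*7*-2.815 = -39.4093
  x_2 = 4.4664 - 0.01*26.7985 = 4.1984
  y_2 = -2.815 - 0.01*-39.4093 = -2.4209
Step 3: grad_x = 2*3*4.1984 = 25.1906, grad_y = 2*7*-2.4209 = -33.892
  x_3 = 4.1984 - 0.01*25.1906 = 3.9465
  y_3 = -2.4209 - 0.01*-33.892 = -2.0819
Step 4: grad_x = 2*3*3.9465 = 23.6791, grad_y = 2*7*-2.0819 = -29.1471
  x_4 = 3.9465 - 0.01*23.6791 = 3.7097
  y_4 = -2.0819 - 0.01*-29.1471 = -1.7905
Step 5: grad_x = 2*3*3.7097 = 22.2584, grad_y = 2*7*-1.7905 = -25.0665
  x_5 = 3.7097 - 0.01*22.2584 = 3.4871
  y_5 = -1.7905 - 0.01*-25.0665 = -1.5398
f(3.4871, -1.5398) = 3*3.4871^2 + 7*(-1.5398)^2 = 53.0775


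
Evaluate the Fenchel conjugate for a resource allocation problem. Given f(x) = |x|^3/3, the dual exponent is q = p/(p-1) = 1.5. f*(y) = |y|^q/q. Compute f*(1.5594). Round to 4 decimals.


The conjugate exponent q satisfies 1/p + 1/q = 1.
p = 3, so q = 3/(3 - 1) = 1.5
|y|^q = 1.5594^1.5 = 1.9473
f*(1.5594) = 1.9473 / 1.5 = 1.2982


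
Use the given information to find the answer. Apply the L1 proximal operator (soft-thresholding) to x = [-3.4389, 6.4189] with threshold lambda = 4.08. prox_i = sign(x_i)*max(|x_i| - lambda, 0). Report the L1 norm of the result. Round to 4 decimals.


Soft-thresholding with lambda = 4.08:
prox(-3.4389) = sign(-3.4389)*max(|-3.4389| - 4.08, 0) = 0.0
prox(6.4189) = sign(6.4189)*max(|6.4189| - 4.08, 0) = 2.3389
prox(x) = [0.0, 2.3389]
||prox(x)||_1 = 0.0 + 2.3389 = 2.3389


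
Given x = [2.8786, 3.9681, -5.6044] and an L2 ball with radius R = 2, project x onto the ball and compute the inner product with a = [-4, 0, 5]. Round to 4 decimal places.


Step 1: Compute ||x|| (intermediates to 6 decimals).
||x|| = sqrt(2.8786^2 + 3.9681^2 + (-5.6044)^2) = 7.445902
Step 2: Project.
Since ||x|| > R, scale = R/||x|| = 2/7.445902 = 0.268604, proj(x) = scale * x
proj(x) = [0.773203, 1.065848, -1.505364]
Step 3: Dot product.
a^T * proj(x) = -4*0.773203 + 0*1.065848 + 5*(-1.505364) = -10.6196


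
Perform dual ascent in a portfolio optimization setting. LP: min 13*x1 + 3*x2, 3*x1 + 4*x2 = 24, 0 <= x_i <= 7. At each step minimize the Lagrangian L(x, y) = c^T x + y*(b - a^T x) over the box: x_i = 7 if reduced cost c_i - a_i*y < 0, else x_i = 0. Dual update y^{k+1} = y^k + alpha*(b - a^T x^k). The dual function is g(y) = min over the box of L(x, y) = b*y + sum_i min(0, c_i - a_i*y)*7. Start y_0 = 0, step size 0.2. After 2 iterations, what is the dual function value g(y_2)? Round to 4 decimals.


Dual ascent for LP: min 13*x1 + 3*x2, 3*x1 + 4*x2 = 24, 0 <= x_i <= 7
Step 1: y^k = 0.0, reduced costs: (13.0, 3.0)
  x^k = (0.0, 0.0), subgradient = b - a^T x = 24.0
  y^{k+1} = 0.0 + 0.2*24.0 = 4.8
Step 2: y^k = 4.8, reduced costs: (-1.4, -16.2)
  x^k = (7.0, 7.0), subgradient = b - a^T x = -25.0
  y^{k+1} = 4.8 + 0.2*-25.0 = -0.2
Dual objective at y_2 = -0.2: reduced costs (13.6, 3.8), box minimizer x = (0.0, 0.0)
g(y_2) = b*y + (c1 - a1*y)*x1 + (c2 - a2*y)*x2 = 24*(-0.2) + 13.6*0.0 + 3.8*0.0 = -4.8 + 0.0 + 0.0 = -4.8


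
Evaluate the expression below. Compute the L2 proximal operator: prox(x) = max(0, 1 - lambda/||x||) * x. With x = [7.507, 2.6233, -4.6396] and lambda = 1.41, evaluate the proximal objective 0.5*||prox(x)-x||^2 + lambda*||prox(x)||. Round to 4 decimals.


Step 1: Compute ||x||.
||x|| = 9.2067
Step 2: Compute scaling factor.
scale = max(0, 1 - 1.41/9.2067) = 0.8469
Step 3: prox(x) = [6.3573, 2.2215, -3.929]
||prox(x)|| = 7.7967
Step 4: Proximal objective.
0.5*||prox-x||^2 = 0.9941
lambda*||prox|| = 10.9933
Total = 11.9873


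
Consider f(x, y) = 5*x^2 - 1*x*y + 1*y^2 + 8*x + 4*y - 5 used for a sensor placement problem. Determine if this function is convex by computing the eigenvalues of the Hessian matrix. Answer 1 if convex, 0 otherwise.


The Hessian of f(x,y) = 5*x^2 - 1*x*y + 1*y^2 + 8*x + 4*y - 5 is:
H = [[10, -1], [-1, 2]]
Trace = 10 + 2 = 12
Determinant = 10*2 - (-1)^2 = 19
Discriminant = (12)^2 - 4*19 = 68.0
Eigenvalues: lambda_1 = 1.8769, lambda_2 = 10.1231
The function is convex.

1


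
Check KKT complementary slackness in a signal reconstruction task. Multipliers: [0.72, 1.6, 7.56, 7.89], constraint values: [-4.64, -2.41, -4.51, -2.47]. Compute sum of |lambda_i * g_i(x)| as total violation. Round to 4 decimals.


KKT complementary slackness check:
lambda_1 * g_1 = 0.72 * -4.64 = -3.3408
lambda_2 * g_2 = 1.6 * -2.41 = -3.856
lambda_3 * g_3 = 7.56 * -4.51 = -34.0956
lambda_4 * g_4 = 7.89 * -2.47 = -19.4883
Total violation = 3.3408 + 3.856 + 34.0956 + 19.4883 = 60.7807


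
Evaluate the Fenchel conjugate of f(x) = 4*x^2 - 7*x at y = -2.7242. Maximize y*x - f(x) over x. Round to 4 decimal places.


f*(y) = sup_x {y*x - a*x^2 - b*x} = sup_x {(y-b)*x - a*x^2}
FOC: (y - b) - 2a*x = 0 => x* = (y - b)/(2a)
x* = (-2.7242 + 7)/(2*4) = 0.5345
f*(-2.7242) = (y-b)^2/(4a) = (-2.7242 + 7)^2/(4*4)
= 18.2825/16 = 1.1427


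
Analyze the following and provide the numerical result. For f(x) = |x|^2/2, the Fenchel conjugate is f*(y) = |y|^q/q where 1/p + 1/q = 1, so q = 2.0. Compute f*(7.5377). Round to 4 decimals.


The conjugate exponent q satisfies 1/p + 1/q = 1.
p = 2, so q = 2/(2 - 1) = 2.0
|y|^q = 7.5377^2.0 = 56.8169
f*(7.5377) = 56.8169 / 2.0 = 28.4085


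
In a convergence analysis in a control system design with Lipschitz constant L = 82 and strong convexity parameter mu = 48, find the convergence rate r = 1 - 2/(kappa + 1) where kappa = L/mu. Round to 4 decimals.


Step 1: Compute the condition number.
kappa = L/mu = 82/48 = 1.7083
Step 2: Compute the convergence rate.
r = 1 - 2/(kappa + 1) = 1 - 2*mu/(L + mu) = (L - mu)/(L + mu) = 34/130 = 0.2615


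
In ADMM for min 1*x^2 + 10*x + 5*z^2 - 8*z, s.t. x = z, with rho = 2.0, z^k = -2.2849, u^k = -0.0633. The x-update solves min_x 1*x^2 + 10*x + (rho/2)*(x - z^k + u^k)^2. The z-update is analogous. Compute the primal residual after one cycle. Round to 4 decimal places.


ADMM iteration with rho = 2.0, z^k = -2.2849, u^k = -0.0633
Step 1: x-update.
Minimize 1*x^2 + 10*x + (2.0/2)*(x + 2.2849 - 0.0633)^2
FOC: (2*1 + 2.0)*x = -10 + 2.0*(-2.2849 + 0.0633)
x^{k+1} = -3.6108
Step 2: z-update.
Minimize 5*z^2 - 8*z + (2.0/2)*(-3.6108 - z - 0.0633)^2
FOC: (2*5 + 2.0)*z = 8 + 2.0*(-3.6108 - 0.0633)
z^{k+1} = 0.0543
Step 3: u-update.
u^{k+1} = -0.0633 - 3.6108 - 0.0543 = -3.7284
Step 4: Primal residual = |-3.6108 - 0.0543| = 3.6651


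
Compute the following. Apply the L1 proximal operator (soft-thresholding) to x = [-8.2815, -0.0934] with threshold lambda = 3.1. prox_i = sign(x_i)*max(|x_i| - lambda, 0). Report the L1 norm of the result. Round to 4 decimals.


Soft-thresholding with lambda = 3.1:
prox(-8.2815) = sign(-8.2815)*max(|-8.2815| - 3.1, 0) = -5.1815
prox(-0.0934) = sign(-0.0934)*max(|-0.0934| - 3.1, 0) = 0.0
prox(x) = [-5.1815, 0.0]
||prox(x)||_1 = 5.1815 + 0.0 = 5.1815


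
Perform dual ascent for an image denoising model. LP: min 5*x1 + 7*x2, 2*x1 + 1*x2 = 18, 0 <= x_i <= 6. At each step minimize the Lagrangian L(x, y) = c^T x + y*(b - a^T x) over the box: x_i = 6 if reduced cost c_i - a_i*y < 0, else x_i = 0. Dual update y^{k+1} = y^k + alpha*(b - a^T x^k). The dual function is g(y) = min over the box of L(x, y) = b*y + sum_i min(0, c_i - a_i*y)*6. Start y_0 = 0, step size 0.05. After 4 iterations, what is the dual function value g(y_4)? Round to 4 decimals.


Dual ascent for LP: min 5*x1 + 7*x2, 2*x1 + 1*x2 = 18, 0 <= x_i <= 6
Step 1: y^k = 0.0, reduced costs: (5.0, 7.0)
  x^k = (0.0, 0.0), subgradient = b - a^T x = 18.0
  y^{k+1} = 0.0 + 0.05*18.0 = 0.9
Step 2: y^k = 0.9, reduced costs: (3.2, 6.1)
  x^k = (0.0, 0.0), subgradient = b - a^T x = 18.0
  y^{k+1} = 0.9 + 0.05*18.0 = 1.8
Step 3: y^k = 1.8, reduced costs: (1.4, 5.2)
  x^k = (0.0, 0.0), subgradient = b - a^T x = 18.0
  y^{k+1} = 1.8 + 0.05*18.0 = 2.7
Step 4: y^k = 2.7, reduced costs: (-0.4, 4.3)
  x^k = (6.0, 0.0), subgradient = b - a^T x = 6.0
  y^{k+1} = 2.7 + 0.05*6.0 = 3.0
Dual objective at y_4 = 3.0: reduced costs (-1.0, 4.0), box minimizer x = (6.0, 0.0)
g(y_4) = b*y + (c1 - a1*y)*x1 + (c2 - a2*y)*x2 = 18*3.0 + (-1.0)*6.0 + 4.0*0.0 = 54.0 - 6.0 + 0.0 = 48.0


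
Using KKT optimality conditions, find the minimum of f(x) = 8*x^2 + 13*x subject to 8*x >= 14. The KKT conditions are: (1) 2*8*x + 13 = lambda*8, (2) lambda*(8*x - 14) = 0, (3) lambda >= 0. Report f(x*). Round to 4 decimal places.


Step 1: Try lambda = 0 (constraint inactive).
x_unc = -13/(2*8) = -0.8125
Check: 8*-0.8125 = -6.5 < 14 -- violated!
Step 2: Constraint must be active: 8*x = 14
x* = 14/8 = 1.75
lambda = (2*8*1.75 + 13)/8 = 5.125
Step 3: Compute optimal value.
f(x*) = 8*1.75^2 + 13*1.75 = 47.25


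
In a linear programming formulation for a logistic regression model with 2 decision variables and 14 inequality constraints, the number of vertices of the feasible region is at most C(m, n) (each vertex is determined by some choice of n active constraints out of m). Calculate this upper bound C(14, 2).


Each vertex corresponds to some choice of n active constraints out of m, so the number of vertices is at most C(m, n) = m! / (n!(m-n)!).
m = 14, n = 2
Numerator: 14 * 13
Denominator: 2! = 2
C(14, 2) = 91


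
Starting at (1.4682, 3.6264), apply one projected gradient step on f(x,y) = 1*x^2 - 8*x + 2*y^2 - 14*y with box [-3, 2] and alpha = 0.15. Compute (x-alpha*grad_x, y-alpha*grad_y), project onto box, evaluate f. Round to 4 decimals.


Step 1: Compute gradient at (1.4682, 3.6264).
grad_x = 2*1*1.4682 - 8 = -5.0636
grad_y = 2*2*3.6264 - 14 = 0.5056
Step 2: Gradient step.
x_raw = 1.4682 - 0.15*-5.0636 = 2.2277
y_raw = 3.6264 - 0.15*0.5056 = 3.5506
Step 3: Project onto [-3, 2].
x_proj = clip(2.2277) = 2.0
y_proj = clip(3.5506) = 2.0
Step 4: Evaluate f.
f(2.0, 2.0) = -32.0


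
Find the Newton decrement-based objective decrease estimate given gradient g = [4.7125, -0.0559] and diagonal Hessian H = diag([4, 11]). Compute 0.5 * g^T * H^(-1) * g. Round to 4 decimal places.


Step 1: H is diagonal, so H^(-1) * g = [1.1781, -0.0051].
Step 2: g^T H^(-1) g = sum_i g_i^2 / H_ii
  = (4.7125)^2/4 + (-0.0559)^2/11
  = 5.5519 + 0.0003 = 5.5522
Step 3: Objective decrease = 0.5 * g^T H^(-1) g = 2.7761


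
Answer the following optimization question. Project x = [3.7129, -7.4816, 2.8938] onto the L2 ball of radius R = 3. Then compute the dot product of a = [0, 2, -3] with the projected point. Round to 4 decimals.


Step 1: Compute ||x|| (intermediates to 6 decimals).
||x|| = sqrt(3.7129^2 + (-7.4816)^2 + 2.8938^2) = 8.839346
Step 2: Project.
Since ||x|| > R, scale = R/||x|| = 3/8.839346 = 0.339392, proj(x) = scale * x
proj(x) = [1.260129, -2.539195, 0.982133]
Step 3: Dot product.
a^T * proj(x) = 0*1.260129 + 2*(-2.539195) - 3*0.982133 = -8.0248


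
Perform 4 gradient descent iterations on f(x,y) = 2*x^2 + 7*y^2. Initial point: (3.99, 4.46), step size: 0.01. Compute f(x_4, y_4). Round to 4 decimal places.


Gradient descent on f(x,y) = 2*x^2 + 7*y^2.
Starting point: (3.99, 4.46), alpha = 0.01
Step 1: grad_x = 2*2*3.99 = 15.96, grad_y = 2*7*4.46 = 62.44
  x_1 = 3.99 - 0.01*15.96 = 3.8304
  y_1 = 4.46 - 0.01*62.44 = 3.8356
Step 2: grad_x = 2*2*3.8304 = 15.3216, grad_y = 2*7*3.8356 = 53.6984
  x_2 = 3.8304 - 0.01*15.3216 = 3.6772
  y_2 = 3.8356 - 0.01*53.6984 = 3.2986
Step 3: grad_x = 2*2*3.6772 = 14.7087, grad_y = 2*7*3.2986 = 46.1806
  x_3 = 3.6772 - 0.01*14.7087 = 3.5301
  y_3 = 3.2986 - 0.01*46.1806 = 2.8368
Step 4: grad_x = 2*2*3.5301 = 14.1204, grad_y = 2*7*2.8368 = 39.7153
  x_4 = 3.5301 - 0.01*14.1204 = 3.3889
  y_4 = 2.8368 - 0.01*39.7153 = 2.4397
f(3.3889, 2.4397) = 2*3.3889^2 + 7*2.4397^2 = 64.6327


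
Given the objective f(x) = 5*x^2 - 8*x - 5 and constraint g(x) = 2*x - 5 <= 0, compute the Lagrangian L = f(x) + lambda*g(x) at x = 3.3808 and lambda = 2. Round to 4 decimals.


Step 1: Evaluate f(x).
f(3.3808) = 5*3.3808^2 - 8*3.3808 - 5 = 25.1026
Step 2: Evaluate g(x).
g(3.3808) = 2*3.3808 - 5 = 1.7616
Step 3: Compute Lagrangian.
L = 25.1026 + 2*1.7616 = 28.6258


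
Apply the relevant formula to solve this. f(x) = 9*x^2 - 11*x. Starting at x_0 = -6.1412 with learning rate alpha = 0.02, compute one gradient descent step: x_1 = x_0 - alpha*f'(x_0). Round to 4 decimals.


We compute the gradient at x_0 and apply the update.
f'(x) = 18*x - 11
f'(-6.1412) = 18*-6.1412 - 11 = -121.5416
x_1 = -6.1412 - 0.02*-121.5416 = -3.7104


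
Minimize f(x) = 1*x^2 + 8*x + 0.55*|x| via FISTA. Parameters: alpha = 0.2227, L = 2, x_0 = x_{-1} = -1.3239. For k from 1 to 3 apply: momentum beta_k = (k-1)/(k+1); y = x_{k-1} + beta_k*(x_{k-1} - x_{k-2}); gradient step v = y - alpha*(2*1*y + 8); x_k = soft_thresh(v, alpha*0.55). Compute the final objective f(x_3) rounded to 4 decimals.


FISTA on f(x) = 1*x^2 + 8*x + 0.55*|x|
L = 2, alpha = 0.2227
Iteration 1: beta = 0.0, y = -1.3239 + 0.0*(-1.3239 + 1.3239) = -1.3239
  grad(y) = 5.3522, v = y - alpha*grad = -2.5158
  prox(v) = soft_thresh(-2.5158, 0.1225) = -2.3933
Iteration 2: beta = 0.3333, y = -2.3933 + 0.3333*(-2.3933 + 1.3239) = -2.7498
  grad(y) = 2.5003, v = y - alpha*grad = -3.3067
  prox(v) = soft_thresh(-3.3067, 0.1225) = -3.1842
Iteration 3: beta = 0.5, y = -3.1842 + 0.5*(-3.1842 + 2.3933) = -3.5796
  grad(y) = 0.8408, v = y - alpha*grad = -3.7668
  prox(v) = soft_thresh(-3.7668, 0.1225) = -3.6444
f(x_3) = 1*(-3.6444)^2 + 8*(-3.6444) + 0.55*|-3.6444| = -13.8691


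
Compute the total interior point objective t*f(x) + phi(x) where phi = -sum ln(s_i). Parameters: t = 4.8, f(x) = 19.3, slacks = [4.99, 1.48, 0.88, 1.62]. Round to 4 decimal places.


Step 1: Compute log-barrier.
ln values: [1.6074, 0.392, -0.1278, 0.4824]
phi = -(1.6074 + 0.392 - 0.1278 + 0.4824) = -2.3541
Step 2: Compute augmented objective.
t*f(x) = 4.8*19.3 = 92.64
Total = 92.64 - 2.3541 = 90.2859
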